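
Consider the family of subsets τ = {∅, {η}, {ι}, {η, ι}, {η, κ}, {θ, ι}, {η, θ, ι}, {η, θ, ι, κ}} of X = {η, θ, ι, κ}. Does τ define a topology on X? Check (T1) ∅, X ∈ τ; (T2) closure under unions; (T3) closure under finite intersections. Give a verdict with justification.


τ is NOT a topology on X.

Axiom (T1): ∅ ∈ τ? Yes; X ∈ τ? Yes.
Axiom (T2/T3): check pairwise unions and intersections of members of τ.
Counterexample for (T2): {ι} ∪ {η, κ} = {η, ι, κ} ∉ τ. Therefore τ is NOT a topology.


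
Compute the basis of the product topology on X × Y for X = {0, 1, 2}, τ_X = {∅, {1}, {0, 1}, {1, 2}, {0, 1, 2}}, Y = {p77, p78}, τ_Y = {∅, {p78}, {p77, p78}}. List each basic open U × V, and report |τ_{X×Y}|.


Basis B = {∅ × ∅, {1} × {p78}, {0, 1} × {p78}, {1} × {p77, p78}, {1, 2} × {p78}, {0, 1, 2} × {p78}, {0, 1} × {p77, p78}, {1, 2} × {p77, p78}, {0, 1, 2} × {p77, p78}}; |τ_{X×Y}| = 14.

Enumerate products U × V with U ∈ τ_X, V ∈ τ_Y (deduplicated):
  ∅ × ∅ = {} (∅)
  {1} × {p78} = {(1,p78)}
  {0, 1} × {p78} = {(0,p78), (1,p78)}
  {1} × {p77, p78} = {(1,p77), (1,p78)}
  {1, 2} × {p78} = {(1,p78), (2,p78)}
  {0, 1, 2} × {p78} = {(0,p78), (1,p78), (2,p78)}
  {0, 1} × {p77, p78} = {(0,p77), (0,p78), (1,p77), (1,p78)}
  {1, 2} × {p77, p78} = {(1,p77), (1,p78), (2,p77), (2,p78)}
  {0, 1, 2} × {p77, p78} = {(0,p77), (0,p78), (1,p77), (1,p78), (2,p77), (2,p78)}
These 9 distinct sets form the basis B.
Close under arbitrary unions to get τ_{X×Y}; counting gives |τ_{X×Y}| = 14.


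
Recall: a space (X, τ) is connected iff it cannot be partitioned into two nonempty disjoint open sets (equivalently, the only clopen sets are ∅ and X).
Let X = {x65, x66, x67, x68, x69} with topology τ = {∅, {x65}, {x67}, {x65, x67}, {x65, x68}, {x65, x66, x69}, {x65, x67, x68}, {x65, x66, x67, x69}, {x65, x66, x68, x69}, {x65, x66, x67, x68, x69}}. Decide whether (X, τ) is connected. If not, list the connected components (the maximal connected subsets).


(X, τ) is disconnected; components = [{x67}, {x65, x66, x68, x69}].

Find clopen sets (U ∈ τ with X ∖ U ∈ τ):
  U = ∅, X ∖ U = {x65, x66, x67, x68, x69} — both open, so U is clopen.
  U = {x67}, X ∖ U = {x65, x66, x68, x69} — both open, so U is clopen.
  U = {x65, x66, x68, x69}, X ∖ U = {x67} — both open, so U is clopen.
  U = {x65, x66, x67, x68, x69}, X ∖ U = ∅ — both open, so U is clopen.
Nontrivial clopen(s) exist: e.g. {x65, x66, x68, x69}. So (X, τ) is disconnected.
Compute connected components by grouping points that agree on all clopens:
  component: {x67}
  component: {x65, x66, x68, x69}


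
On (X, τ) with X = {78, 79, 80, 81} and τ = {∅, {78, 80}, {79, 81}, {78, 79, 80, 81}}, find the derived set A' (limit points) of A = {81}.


A' = {79}

For each x ∈ X, list the open sets U ∈ τ with x ∈ U, then check whether U ∩ (A ∖ {x}) ≠ ∅ for every such U.
  x = 78: open {78, 80} ∋ x has {78, 80} ∩ (A ∖ {78}) = ∅, so x is NOT a limit point.
  x = 79: opens ∋ x are {79, 81}, {78, 79, 80, 81}; each meets A ∖ {79}, so x IS a limit point.
  x = 80: open {78, 80} ∋ x has {78, 80} ∩ (A ∖ {80}) = ∅, so x is NOT a limit point.
  x = 81: open {79, 81} ∋ x has {79, 81} ∩ (A ∖ {81}) = ∅, so x is NOT a limit point.
Collecting: A' = {79}.


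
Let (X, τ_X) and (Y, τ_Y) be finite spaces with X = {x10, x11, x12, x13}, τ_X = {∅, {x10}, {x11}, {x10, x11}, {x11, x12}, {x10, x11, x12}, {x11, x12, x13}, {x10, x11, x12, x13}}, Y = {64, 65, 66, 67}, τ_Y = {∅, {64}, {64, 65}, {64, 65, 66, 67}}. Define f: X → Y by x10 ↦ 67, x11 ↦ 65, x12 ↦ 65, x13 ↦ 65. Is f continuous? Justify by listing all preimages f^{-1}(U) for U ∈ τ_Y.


f IS continuous.

Compute f^{-1}(U) for each U ∈ τ_Y:
  U = ∅: f^{-1}(U) = ∅ ∈ τ_X ✓.
  U = {64}: f^{-1}(U) = ∅ ∈ τ_X ✓.
  U = {64, 65}: f^{-1}(U) = {x11, x12, x13} ∈ τ_X ✓.
  U = {64, 65, 66, 67}: f^{-1}(U) = {x10, x11, x12, x13} ∈ τ_X ✓.
Every preimage lies in τ_X, so f IS continuous.


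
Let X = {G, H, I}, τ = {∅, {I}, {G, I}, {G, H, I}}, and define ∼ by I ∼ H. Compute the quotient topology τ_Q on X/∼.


X/∼ = {[G], [H=I]}; |τ_Q| = 2.

Equivalence classes: [G], [H=I].
Quotient map π: X → X/∼ sends G ↦ [G], H ↦ [H=I], I ↦ [H=I].
For each subset V ⊆ X/∼, compute π^{-1}(V) ⊆ X and check whether π^{-1}(V) ∈ τ. V is open in τ_Q iff π^{-1}(V) ∈ τ.
  V = {}: π^{-1}(V) = ∅ ∈ τ ✓.
  V = {[G]}: π^{-1}(V) = {G} ∉ τ ✗.
  V = {[H=I]}: π^{-1}(V) = {H, I} ∉ τ ✗.
  V = {[G], [H=I]}: π^{-1}(V) = {G, H, I} ∈ τ ✓.
Open sets in the quotient: τ_Q = {{}, {[G], [H=I]}} (2 elements).


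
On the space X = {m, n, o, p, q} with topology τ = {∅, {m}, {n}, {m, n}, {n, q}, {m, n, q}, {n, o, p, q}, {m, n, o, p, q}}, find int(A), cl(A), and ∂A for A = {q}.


int(A) = ∅, cl(A) = {o, p, q}, ∂A = {o, p, q}.

Closed sets in (X, τ) are complements of opens:
  closed(X, τ) = {∅, {m}, {o, p}, {m, o, p}, {o, p, q}, {m, o, p, q}, {n, o, p, q}, {m, n, o, p, q}}.
int(A) = ⋃ {U ∈ τ : U ⊆ A}. Opens contained in A: ∅.
Taking the union of these: int(A) = ∅.
cl(A) = ⋂ {C closed : A ⊆ C}. Closed sets containing A: {o, p, q}, {m, o, p, q}, {n, o, p, q}, {m, n, o, p, q}.
Intersecting these: cl(A) = {o, p, q}.
∂A = cl(A) ∖ int(A) = {o, p, q} ∖ ∅ = {o, p, q}.


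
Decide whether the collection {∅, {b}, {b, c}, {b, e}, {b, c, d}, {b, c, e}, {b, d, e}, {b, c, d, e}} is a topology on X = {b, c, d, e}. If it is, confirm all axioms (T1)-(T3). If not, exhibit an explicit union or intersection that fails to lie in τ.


τ is NOT a topology on X.

Axiom (T1): ∅ ∈ τ? Yes; X ∈ τ? Yes.
Axiom (T2/T3): check pairwise unions and intersections of members of τ.
Counterexample for (T3): {b, c, d} ∩ {b, d, e} = {b, d} ∉ τ. Therefore τ is NOT a topology.


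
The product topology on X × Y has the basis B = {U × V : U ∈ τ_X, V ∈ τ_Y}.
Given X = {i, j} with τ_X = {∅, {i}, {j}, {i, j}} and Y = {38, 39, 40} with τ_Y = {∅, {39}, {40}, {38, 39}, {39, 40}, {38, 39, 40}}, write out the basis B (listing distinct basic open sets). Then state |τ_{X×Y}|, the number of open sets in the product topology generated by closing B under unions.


Basis B = {∅ × ∅, {i} × {39}, {i} × {40}, {j} × {39}, {j} × {40}, {i} × {38, 39}, {i} × {39, 40}, {i, j} × {39}, {i, j} × {40}, {j} × {38, 39}, {j} × {39, 40}, {i} × {38, 39, 40}, {j} × {38, 39, 40}, {i, j} × {38, 39}, {i, j} × {39, 40}, {i, j} × {38, 39, 40}}; |τ_{X×Y}| = 36.

Enumerate products U × V with U ∈ τ_X, V ∈ τ_Y (deduplicated):
  ∅ × ∅ = {} (∅)
  {i} × {39} = {(i,39)}
  {i} × {40} = {(i,40)}
  {j} × {39} = {(j,39)}
  {j} × {40} = {(j,40)}
  {i} × {38, 39} = {(i,38), (i,39)}
  {i} × {39, 40} = {(i,39), (i,40)}
  {i, j} × {39} = {(i,39), (j,39)}
  {i, j} × {40} = {(i,40), (j,40)}
  {j} × {38, 39} = {(j,38), (j,39)}
  {j} × {39, 40} = {(j,39), (j,40)}
  {i} × {38, 39, 40} = {(i,38), (i,39), (i,40)}
  {j} × {38, 39, 40} = {(j,38), (j,39), (j,40)}
  {i, j} × {38, 39} = {(i,38), (i,39), (j,38), (j,39)}
  {i, j} × {39, 40} = {(i,39), (i,40), (j,39), (j,40)}
  {i, j} × {38, 39, 40} = {(i,38), (i,39), (i,40), (j,38), (j,39), (j,40)}
These 16 distinct sets form the basis B.
Close under arbitrary unions to get τ_{X×Y}; counting gives |τ_{X×Y}| = 36.


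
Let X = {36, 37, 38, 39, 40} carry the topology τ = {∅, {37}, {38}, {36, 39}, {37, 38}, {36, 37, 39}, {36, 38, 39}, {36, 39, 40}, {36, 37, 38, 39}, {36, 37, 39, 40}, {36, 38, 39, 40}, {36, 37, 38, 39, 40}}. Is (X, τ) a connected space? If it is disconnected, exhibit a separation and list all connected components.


(X, τ) is disconnected; components = [{37}, {38}, {36, 39, 40}].

Find clopen sets (U ∈ τ with X ∖ U ∈ τ):
  U = ∅, X ∖ U = {36, 37, 38, 39, 40} — both open, so U is clopen.
  U = {37}, X ∖ U = {36, 38, 39, 40} — both open, so U is clopen.
  U = {38}, X ∖ U = {36, 37, 39, 40} — both open, so U is clopen.
  U = {37, 38}, X ∖ U = {36, 39, 40} — both open, so U is clopen.
  U = {36, 39, 40}, X ∖ U = {37, 38} — both open, so U is clopen.
  U = {36, 37, 39, 40}, X ∖ U = {38} — both open, so U is clopen.
  U = {36, 38, 39, 40}, X ∖ U = {37} — both open, so U is clopen.
  U = {36, 37, 38, 39, 40}, X ∖ U = ∅ — both open, so U is clopen.
Nontrivial clopen(s) exist: e.g. {37, 38}. So (X, τ) is disconnected.
Compute connected components by grouping points that agree on all clopens:
  component: {37}
  component: {38}
  component: {36, 39, 40}


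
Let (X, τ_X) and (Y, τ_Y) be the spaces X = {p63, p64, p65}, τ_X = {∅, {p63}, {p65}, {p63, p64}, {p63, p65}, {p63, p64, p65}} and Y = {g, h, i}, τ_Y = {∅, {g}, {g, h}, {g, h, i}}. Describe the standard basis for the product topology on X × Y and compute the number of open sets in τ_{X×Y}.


Basis B = {∅ × ∅, {p63} × {g}, {p65} × {g}, {p63} × {g, h}, {p63, p64} × {g}, {p63, p65} × {g}, {p65} × {g, h}, {p63} × {g, h, i}, {p63, p64, p65} × {g}, {p65} × {g, h, i}, {p63, p64} × {g, h}, {p63, p65} × {g, h}, {p63, p64} × {g, h, i}, {p63, p65} × {g, h, i}, {p63, p64, p65} × {g, h}, {p63, p64, p65} × {g, h, i}}; |τ_{X×Y}| = 40.

Enumerate products U × V with U ∈ τ_X, V ∈ τ_Y (deduplicated):
  ∅ × ∅ = {} (∅)
  {p63} × {g} = {(p63,g)}
  {p65} × {g} = {(p65,g)}
  {p63} × {g, h} = {(p63,g), (p63,h)}
  {p63, p64} × {g} = {(p63,g), (p64,g)}
  {p63, p65} × {g} = {(p63,g), (p65,g)}
  {p65} × {g, h} = {(p65,g), (p65,h)}
  {p63} × {g, h, i} = {(p63,g), (p63,h), (p63,i)}
  {p63, p64, p65} × {g} = {(p63,g), (p64,g), (p65,g)}
  {p65} × {g, h, i} = {(p65,g), (p65,h), (p65,i)}
  {p63, p64} × {g, h} = {(p63,g), (p63,h), (p64,g), (p64,h)}
  {p63, p65} × {g, h} = {(p63,g), (p63,h), (p65,g), (p65,h)}
  {p63, p64} × {g, h, i} = {(p63,g), (p63,h), (p63,i), (p64,g), (p64,h), (p64,i)}
  {p63, p65} × {g, h, i} = {(p63,g), (p63,h), (p63,i), (p65,g), (p65,h), (p65,i)}
  {p63, p64, p65} × {g, h} = {(p63,g), (p63,h), (p64,g), (p64,h), (p65,g), (p65,h)}
  {p63, p64, p65} × {g, h, i} = {(p63,g), (p63,h), (p63,i), (p64,g), (p64,h), (p64,i), (p65,g), (p65,h), (p65,i)}
These 16 distinct sets form the basis B.
Close under arbitrary unions to get τ_{X×Y}; counting gives |τ_{X×Y}| = 40.


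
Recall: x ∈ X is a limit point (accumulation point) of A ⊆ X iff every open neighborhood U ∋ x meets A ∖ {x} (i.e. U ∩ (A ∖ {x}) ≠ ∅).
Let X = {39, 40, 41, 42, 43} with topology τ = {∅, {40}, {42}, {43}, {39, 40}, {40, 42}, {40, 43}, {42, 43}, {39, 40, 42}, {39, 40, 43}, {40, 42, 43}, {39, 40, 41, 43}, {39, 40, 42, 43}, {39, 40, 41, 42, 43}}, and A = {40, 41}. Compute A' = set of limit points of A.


A' = {39, 41}

For each x ∈ X, list the open sets U ∈ τ with x ∈ U, then check whether U ∩ (A ∖ {x}) ≠ ∅ for every such U.
  x = 39: opens ∋ x are {39, 40}, {39, 40, 42}, {39, 40, 43}, {39, 40, 41, 43}, {39, 40, 42, 43}, {39, 40, 41, 42, 43}; each meets A ∖ {39}, so x IS a limit point.
  x = 40: open {40} ∋ x has {40} ∩ (A ∖ {40}) = ∅, so x is NOT a limit point.
  x = 41: opens ∋ x are {39, 40, 41, 43}, {39, 40, 41, 42, 43}; each meets A ∖ {41}, so x IS a limit point.
  x = 42: open {42} ∋ x has {42} ∩ (A ∖ {42}) = ∅, so x is NOT a limit point.
  x = 43: open {43} ∋ x has {43} ∩ (A ∖ {43}) = ∅, so x is NOT a limit point.
Collecting: A' = {39, 41}.


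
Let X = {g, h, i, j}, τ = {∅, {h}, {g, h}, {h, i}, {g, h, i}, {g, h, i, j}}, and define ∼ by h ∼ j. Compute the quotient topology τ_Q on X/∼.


X/∼ = {[g], [h=j], [i]}; |τ_Q| = 2.

Equivalence classes: [g], [h=j], [i].
Quotient map π: X → X/∼ sends g ↦ [g], h ↦ [h=j], i ↦ [i], j ↦ [h=j].
For each subset V ⊆ X/∼, compute π^{-1}(V) ⊆ X and check whether π^{-1}(V) ∈ τ. V is open in τ_Q iff π^{-1}(V) ∈ τ.
  V = {}: π^{-1}(V) = ∅ ∈ τ ✓.
  V = {[g]}: π^{-1}(V) = {g} ∉ τ ✗.
  V = {[h=j]}: π^{-1}(V) = {h, j} ∉ τ ✗.
  V = {[g], [h=j]}: π^{-1}(V) = {g, h, j} ∉ τ ✗.
  V = {[i]}: π^{-1}(V) = {i} ∉ τ ✗.
  V = {[g], [i]}: π^{-1}(V) = {g, i} ∉ τ ✗.
  V = {[h=j], [i]}: π^{-1}(V) = {h, i, j} ∉ τ ✗.
  V = {[g], [h=j], [i]}: π^{-1}(V) = {g, h, i, j} ∈ τ ✓.
Open sets in the quotient: τ_Q = {{}, {[g], [h=j], [i]}} (2 elements).


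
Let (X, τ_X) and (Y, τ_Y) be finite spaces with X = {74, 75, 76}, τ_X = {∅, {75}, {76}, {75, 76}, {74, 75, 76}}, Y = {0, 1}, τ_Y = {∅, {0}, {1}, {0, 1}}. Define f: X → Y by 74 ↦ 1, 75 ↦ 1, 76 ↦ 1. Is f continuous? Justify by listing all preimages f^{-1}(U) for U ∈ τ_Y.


f IS continuous.

Compute f^{-1}(U) for each U ∈ τ_Y:
  U = ∅: f^{-1}(U) = ∅ ∈ τ_X ✓.
  U = {0}: f^{-1}(U) = ∅ ∈ τ_X ✓.
  U = {1}: f^{-1}(U) = {74, 75, 76} ∈ τ_X ✓.
  U = {0, 1}: f^{-1}(U) = {74, 75, 76} ∈ τ_X ✓.
Every preimage lies in τ_X, so f IS continuous.


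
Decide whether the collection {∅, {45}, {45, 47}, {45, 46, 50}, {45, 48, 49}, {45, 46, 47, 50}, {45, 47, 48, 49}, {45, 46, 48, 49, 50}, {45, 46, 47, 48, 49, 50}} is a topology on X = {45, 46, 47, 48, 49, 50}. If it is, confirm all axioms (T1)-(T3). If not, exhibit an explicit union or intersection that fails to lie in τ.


τ IS a topology on X.

Axiom (T1): ∅ ∈ τ? Yes; X ∈ τ? Yes.
Axiom (T2/T3): check pairwise unions and intersections of members of τ.
All pairwise intersections and unions checked — each lies in τ. Therefore τ satisfies (T1), (T2), (T3): it IS a topology on X.


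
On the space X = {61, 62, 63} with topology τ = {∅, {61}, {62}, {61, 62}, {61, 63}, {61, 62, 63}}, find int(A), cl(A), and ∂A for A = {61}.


int(A) = {61}, cl(A) = {61, 63}, ∂A = {63}.

Closed sets in (X, τ) are complements of opens:
  closed(X, τ) = {∅, {62}, {63}, {61, 63}, {62, 63}, {61, 62, 63}}.
int(A) = ⋃ {U ∈ τ : U ⊆ A}. Opens contained in A: ∅, {61}.
Taking the union of these: int(A) = {61}.
cl(A) = ⋂ {C closed : A ⊆ C}. Closed sets containing A: {61, 63}, {61, 62, 63}.
Intersecting these: cl(A) = {61, 63}.
∂A = cl(A) ∖ int(A) = {61, 63} ∖ {61} = {63}.


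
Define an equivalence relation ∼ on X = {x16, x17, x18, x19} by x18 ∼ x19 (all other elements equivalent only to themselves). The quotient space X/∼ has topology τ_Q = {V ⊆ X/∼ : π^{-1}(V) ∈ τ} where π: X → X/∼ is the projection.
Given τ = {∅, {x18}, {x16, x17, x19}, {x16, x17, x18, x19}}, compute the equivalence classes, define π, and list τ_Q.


X/∼ = {[x16], [x17], [x18=x19]}; |τ_Q| = 2.

Equivalence classes: [x16], [x17], [x18=x19].
Quotient map π: X → X/∼ sends x16 ↦ [x16], x17 ↦ [x17], x18 ↦ [x18=x19], x19 ↦ [x18=x19].
For each subset V ⊆ X/∼, compute π^{-1}(V) ⊆ X and check whether π^{-1}(V) ∈ τ. V is open in τ_Q iff π^{-1}(V) ∈ τ.
  V = {}: π^{-1}(V) = ∅ ∈ τ ✓.
  V = {[x16]}: π^{-1}(V) = {x16} ∉ τ ✗.
  V = {[x17]}: π^{-1}(V) = {x17} ∉ τ ✗.
  V = {[x16], [x17]}: π^{-1}(V) = {x16, x17} ∉ τ ✗.
  V = {[x18=x19]}: π^{-1}(V) = {x18, x19} ∉ τ ✗.
  V = {[x16], [x18=x19]}: π^{-1}(V) = {x16, x18, x19} ∉ τ ✗.
  V = {[x17], [x18=x19]}: π^{-1}(V) = {x17, x18, x19} ∉ τ ✗.
  V = {[x16], [x17], [x18=x19]}: π^{-1}(V) = {x16, x17, x18, x19} ∈ τ ✓.
Open sets in the quotient: τ_Q = {{}, {[x16], [x17], [x18=x19]}} (2 elements).


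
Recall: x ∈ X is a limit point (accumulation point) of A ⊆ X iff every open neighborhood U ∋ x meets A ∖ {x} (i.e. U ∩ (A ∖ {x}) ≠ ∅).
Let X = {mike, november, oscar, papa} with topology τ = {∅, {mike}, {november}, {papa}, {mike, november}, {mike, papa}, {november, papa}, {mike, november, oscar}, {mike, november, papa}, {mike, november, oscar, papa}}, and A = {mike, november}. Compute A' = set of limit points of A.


A' = {oscar}

For each x ∈ X, list the open sets U ∈ τ with x ∈ U, then check whether U ∩ (A ∖ {x}) ≠ ∅ for every such U.
  x = mike: open {mike} ∋ x has {mike} ∩ (A ∖ {mike}) = ∅, so x is NOT a limit point.
  x = november: open {november} ∋ x has {november} ∩ (A ∖ {november}) = ∅, so x is NOT a limit point.
  x = oscar: opens ∋ x are {mike, november, oscar}, {mike, november, oscar, papa}; each meets A ∖ {oscar}, so x IS a limit point.
  x = papa: open {papa} ∋ x has {papa} ∩ (A ∖ {papa}) = ∅, so x is NOT a limit point.
Collecting: A' = {oscar}.


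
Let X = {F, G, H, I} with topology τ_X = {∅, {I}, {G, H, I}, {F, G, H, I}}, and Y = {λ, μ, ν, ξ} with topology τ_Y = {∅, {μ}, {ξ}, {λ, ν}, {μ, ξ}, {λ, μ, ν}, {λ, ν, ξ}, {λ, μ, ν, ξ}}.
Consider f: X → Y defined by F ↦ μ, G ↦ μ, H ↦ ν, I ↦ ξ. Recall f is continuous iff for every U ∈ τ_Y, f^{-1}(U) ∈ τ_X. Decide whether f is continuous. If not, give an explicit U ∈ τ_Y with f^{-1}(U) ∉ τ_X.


f is NOT continuous.

Compute f^{-1}(U) for each U ∈ τ_Y:
  U = ∅: f^{-1}(U) = ∅ ∈ τ_X ✓.
  U = {μ}: f^{-1}(U) = {F, G} ∉ τ_X ✗.
  U = {ξ}: f^{-1}(U) = {I} ∈ τ_X ✓.
  U = {λ, ν}: f^{-1}(U) = {H} ∉ τ_X ✗.
  U = {μ, ξ}: f^{-1}(U) = {F, G, I} ∉ τ_X ✗.
  U = {λ, μ, ν}: f^{-1}(U) = {F, G, H} ∉ τ_X ✗.
  U = {λ, ν, ξ}: f^{-1}(U) = {H, I} ∉ τ_X ✗.
  U = {λ, μ, ν, ξ}: f^{-1}(U) = {F, G, H, I} ∈ τ_X ✓.
Found U = {μ} with f^{-1}(U) = {F, G} not in τ_X. Therefore f is NOT continuous.


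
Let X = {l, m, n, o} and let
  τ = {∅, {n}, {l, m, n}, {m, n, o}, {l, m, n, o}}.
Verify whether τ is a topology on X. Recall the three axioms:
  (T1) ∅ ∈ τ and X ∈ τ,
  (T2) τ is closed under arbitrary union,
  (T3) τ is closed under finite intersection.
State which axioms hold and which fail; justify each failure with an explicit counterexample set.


τ is NOT a topology on X.

Axiom (T1): ∅ ∈ τ? Yes; X ∈ τ? Yes.
Axiom (T2/T3): check pairwise unions and intersections of members of τ.
Counterexample for (T3): {l, m, n} ∩ {m, n, o} = {m, n} ∉ τ. Therefore τ is NOT a topology.


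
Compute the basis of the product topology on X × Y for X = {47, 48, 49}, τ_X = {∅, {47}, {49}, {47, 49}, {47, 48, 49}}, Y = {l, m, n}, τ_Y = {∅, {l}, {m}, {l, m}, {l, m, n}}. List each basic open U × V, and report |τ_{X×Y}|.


Basis B = {∅ × ∅, {47} × {l}, {47} × {m}, {49} × {l}, {49} × {m}, {47} × {l, m}, {47, 49} × {l}, {47, 49} × {m}, {49} × {l, m}, {47} × {l, m, n}, {47, 48, 49} × {l}, {47, 48, 49} × {m}, {49} × {l, m, n}, {47, 49} × {l, m}, {47, 49} × {l, m, n}, {47, 48, 49} × {l, m}, {47, 48, 49} × {l, m, n}}; |τ_{X×Y}| = 48.

Enumerate products U × V with U ∈ τ_X, V ∈ τ_Y (deduplicated):
  ∅ × ∅ = {} (∅)
  {47} × {l} = {(47,l)}
  {47} × {m} = {(47,m)}
  {49} × {l} = {(49,l)}
  {49} × {m} = {(49,m)}
  {47} × {l, m} = {(47,l), (47,m)}
  {47, 49} × {l} = {(47,l), (49,l)}
  {47, 49} × {m} = {(47,m), (49,m)}
  {49} × {l, m} = {(49,l), (49,m)}
  {47} × {l, m, n} = {(47,l), (47,m), (47,n)}
  {47, 48, 49} × {l} = {(47,l), (48,l), (49,l)}
  {47, 48, 49} × {m} = {(47,m), (48,m), (49,m)}
  {49} × {l, m, n} = {(49,l), (49,m), (49,n)}
  {47, 49} × {l, m} = {(47,l), (47,m), (49,l), (49,m)}
  {47, 49} × {l, m, n} = {(47,l), (47,m), (47,n), (49,l), (49,m), (49,n)}
  {47, 48, 49} × {l, m} = {(47,l), (47,m), (48,l), (48,m), (49,l), (49,m)}
  {47, 48, 49} × {l, m, n} = {(47,l), (47,m), (47,n), (48,l), (48,m), (48,n), (49,l), (49,m), (49,n)}
These 17 distinct sets form the basis B.
Close under arbitrary unions to get τ_{X×Y}; counting gives |τ_{X×Y}| = 48.


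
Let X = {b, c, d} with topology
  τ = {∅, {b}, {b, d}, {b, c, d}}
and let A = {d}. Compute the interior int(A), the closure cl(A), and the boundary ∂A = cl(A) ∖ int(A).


int(A) = ∅, cl(A) = {c, d}, ∂A = {c, d}.

Closed sets in (X, τ) are complements of opens:
  closed(X, τ) = {∅, {c}, {c, d}, {b, c, d}}.
int(A) = ⋃ {U ∈ τ : U ⊆ A}. Opens contained in A: ∅.
Taking the union of these: int(A) = ∅.
cl(A) = ⋂ {C closed : A ⊆ C}. Closed sets containing A: {c, d}, {b, c, d}.
Intersecting these: cl(A) = {c, d}.
∂A = cl(A) ∖ int(A) = {c, d} ∖ ∅ = {c, d}.


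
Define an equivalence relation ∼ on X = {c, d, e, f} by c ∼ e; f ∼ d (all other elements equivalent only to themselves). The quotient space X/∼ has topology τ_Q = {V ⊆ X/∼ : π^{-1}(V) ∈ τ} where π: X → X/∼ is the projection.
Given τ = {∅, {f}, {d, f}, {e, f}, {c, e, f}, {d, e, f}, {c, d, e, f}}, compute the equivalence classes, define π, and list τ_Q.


X/∼ = {[c=e], [d=f]}; |τ_Q| = 3.

Equivalence classes: [c=e], [d=f].
Quotient map π: X → X/∼ sends c ↦ [c=e], d ↦ [d=f], e ↦ [c=e], f ↦ [d=f].
For each subset V ⊆ X/∼, compute π^{-1}(V) ⊆ X and check whether π^{-1}(V) ∈ τ. V is open in τ_Q iff π^{-1}(V) ∈ τ.
  V = {}: π^{-1}(V) = ∅ ∈ τ ✓.
  V = {[c=e]}: π^{-1}(V) = {c, e} ∉ τ ✗.
  V = {[d=f]}: π^{-1}(V) = {d, f} ∈ τ ✓.
  V = {[c=e], [d=f]}: π^{-1}(V) = {c, d, e, f} ∈ τ ✓.
Open sets in the quotient: τ_Q = {{}, {[d=f]}, {[c=e], [d=f]}} (3 elements).


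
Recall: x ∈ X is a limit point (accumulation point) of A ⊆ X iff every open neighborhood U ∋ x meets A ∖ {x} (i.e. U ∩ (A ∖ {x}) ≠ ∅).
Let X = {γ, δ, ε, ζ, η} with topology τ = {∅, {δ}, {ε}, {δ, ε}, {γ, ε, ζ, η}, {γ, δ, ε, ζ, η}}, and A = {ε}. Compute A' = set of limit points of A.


A' = {γ, ζ, η}

For each x ∈ X, list the open sets U ∈ τ with x ∈ U, then check whether U ∩ (A ∖ {x}) ≠ ∅ for every such U.
  x = γ: opens ∋ x are {γ, ε, ζ, η}, {γ, δ, ε, ζ, η}; each meets A ∖ {γ}, so x IS a limit point.
  x = δ: open {δ} ∋ x has {δ} ∩ (A ∖ {δ}) = ∅, so x is NOT a limit point.
  x = ε: open {ε} ∋ x has {ε} ∩ (A ∖ {ε}) = ∅, so x is NOT a limit point.
  x = ζ: opens ∋ x are {γ, ε, ζ, η}, {γ, δ, ε, ζ, η}; each meets A ∖ {ζ}, so x IS a limit point.
  x = η: opens ∋ x are {γ, ε, ζ, η}, {γ, δ, ε, ζ, η}; each meets A ∖ {η}, so x IS a limit point.
Collecting: A' = {γ, ζ, η}.


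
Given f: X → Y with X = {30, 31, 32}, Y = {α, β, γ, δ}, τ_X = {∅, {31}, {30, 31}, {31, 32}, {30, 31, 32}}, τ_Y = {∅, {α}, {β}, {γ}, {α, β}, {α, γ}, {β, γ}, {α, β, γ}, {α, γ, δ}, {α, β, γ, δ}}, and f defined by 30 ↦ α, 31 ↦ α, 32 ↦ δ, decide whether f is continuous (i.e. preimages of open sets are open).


f IS continuous.

Compute f^{-1}(U) for each U ∈ τ_Y:
  U = ∅: f^{-1}(U) = ∅ ∈ τ_X ✓.
  U = {α}: f^{-1}(U) = {30, 31} ∈ τ_X ✓.
  U = {β}: f^{-1}(U) = ∅ ∈ τ_X ✓.
  U = {γ}: f^{-1}(U) = ∅ ∈ τ_X ✓.
  U = {α, β}: f^{-1}(U) = {30, 31} ∈ τ_X ✓.
  U = {α, γ}: f^{-1}(U) = {30, 31} ∈ τ_X ✓.
  U = {β, γ}: f^{-1}(U) = ∅ ∈ τ_X ✓.
  U = {α, β, γ}: f^{-1}(U) = {30, 31} ∈ τ_X ✓.
  U = {α, γ, δ}: f^{-1}(U) = {30, 31, 32} ∈ τ_X ✓.
  U = {α, β, γ, δ}: f^{-1}(U) = {30, 31, 32} ∈ τ_X ✓.
Every preimage lies in τ_X, so f IS continuous.


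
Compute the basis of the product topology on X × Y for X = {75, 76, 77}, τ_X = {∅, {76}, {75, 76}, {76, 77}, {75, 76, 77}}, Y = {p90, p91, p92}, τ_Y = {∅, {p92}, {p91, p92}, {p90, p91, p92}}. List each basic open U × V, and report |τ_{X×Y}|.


Basis B = {∅ × ∅, {76} × {p92}, {75, 76} × {p92}, {76} × {p91, p92}, {76, 77} × {p92}, {75, 76, 77} × {p92}, {76} × {p90, p91, p92}, {75, 76} × {p91, p92}, {76, 77} × {p91, p92}, {75, 76} × {p90, p91, p92}, {75, 76, 77} × {p91, p92}, {76, 77} × {p90, p91, p92}, {75, 76, 77} × {p90, p91, p92}}; |τ_{X×Y}| = 30.

Enumerate products U × V with U ∈ τ_X, V ∈ τ_Y (deduplicated):
  ∅ × ∅ = {} (∅)
  {76} × {p92} = {(76,p92)}
  {75, 76} × {p92} = {(75,p92), (76,p92)}
  {76} × {p91, p92} = {(76,p91), (76,p92)}
  {76, 77} × {p92} = {(76,p92), (77,p92)}
  {75, 76, 77} × {p92} = {(75,p92), (76,p92), (77,p92)}
  {76} × {p90, p91, p92} = {(76,p90), (76,p91), (76,p92)}
  {75, 76} × {p91, p92} = {(75,p91), (75,p92), (76,p91), (76,p92)}
  {76, 77} × {p91, p92} = {(76,p91), (76,p92), (77,p91), (77,p92)}
  {75, 76} × {p90, p91, p92} = {(75,p90), (75,p91), (75,p92), (76,p90), (76,p91), (76,p92)}
  {75, 76, 77} × {p91, p92} = {(75,p91), (75,p92), (76,p91), (76,p92), (77,p91), (77,p92)}
  {76, 77} × {p90, p91, p92} = {(76,p90), (76,p91), (76,p92), (77,p90), (77,p91), (77,p92)}
  {75, 76, 77} × {p90, p91, p92} = {(75,p90), (75,p91), (75,p92), (76,p90), (76,p91), (76,p92), (77,p90), (77,p91), (77,p92)}
These 13 distinct sets form the basis B.
Close under arbitrary unions to get τ_{X×Y}; counting gives |τ_{X×Y}| = 30.


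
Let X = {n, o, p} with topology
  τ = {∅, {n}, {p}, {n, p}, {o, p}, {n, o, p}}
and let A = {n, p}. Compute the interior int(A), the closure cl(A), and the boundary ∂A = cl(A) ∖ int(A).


int(A) = {n, p}, cl(A) = {n, o, p}, ∂A = {o}.

Closed sets in (X, τ) are complements of opens:
  closed(X, τ) = {∅, {n}, {o}, {n, o}, {o, p}, {n, o, p}}.
int(A) = ⋃ {U ∈ τ : U ⊆ A}. Opens contained in A: ∅, {n}, {p}, {n, p}.
Taking the union of these: int(A) = {n, p}.
cl(A) = ⋂ {C closed : A ⊆ C}. Closed sets containing A: {n, o, p}.
Intersecting these: cl(A) = {n, o, p}.
∂A = cl(A) ∖ int(A) = {n, o, p} ∖ {n, p} = {o}.


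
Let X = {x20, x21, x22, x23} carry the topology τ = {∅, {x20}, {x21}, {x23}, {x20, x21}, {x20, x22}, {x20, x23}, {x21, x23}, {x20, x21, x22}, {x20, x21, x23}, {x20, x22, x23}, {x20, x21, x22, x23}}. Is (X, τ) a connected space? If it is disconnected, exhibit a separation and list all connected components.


(X, τ) is disconnected; components = [{x21}, {x23}, {x20, x22}].

Find clopen sets (U ∈ τ with X ∖ U ∈ τ):
  U = ∅, X ∖ U = {x20, x21, x22, x23} — both open, so U is clopen.
  U = {x21}, X ∖ U = {x20, x22, x23} — both open, so U is clopen.
  U = {x23}, X ∖ U = {x20, x21, x22} — both open, so U is clopen.
  U = {x20, x22}, X ∖ U = {x21, x23} — both open, so U is clopen.
  U = {x21, x23}, X ∖ U = {x20, x22} — both open, so U is clopen.
  U = {x20, x21, x22}, X ∖ U = {x23} — both open, so U is clopen.
  U = {x20, x22, x23}, X ∖ U = {x21} — both open, so U is clopen.
  U = {x20, x21, x22, x23}, X ∖ U = ∅ — both open, so U is clopen.
Nontrivial clopen(s) exist: e.g. {x21}. So (X, τ) is disconnected.
Compute connected components by grouping points that agree on all clopens:
  component: {x21}
  component: {x23}
  component: {x20, x22}


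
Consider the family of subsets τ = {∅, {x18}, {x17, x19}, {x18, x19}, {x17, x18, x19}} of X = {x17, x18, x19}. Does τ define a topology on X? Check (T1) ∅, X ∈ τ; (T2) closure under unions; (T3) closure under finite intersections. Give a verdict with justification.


τ is NOT a topology on X.

Axiom (T1): ∅ ∈ τ? Yes; X ∈ τ? Yes.
Axiom (T2/T3): check pairwise unions and intersections of members of τ.
Counterexample for (T3): {x17, x19} ∩ {x18, x19} = {x19} ∉ τ. Therefore τ is NOT a topology.


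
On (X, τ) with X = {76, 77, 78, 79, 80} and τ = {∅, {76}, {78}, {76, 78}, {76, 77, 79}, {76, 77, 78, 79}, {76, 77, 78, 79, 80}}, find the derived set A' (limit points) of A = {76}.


A' = {77, 79, 80}

For each x ∈ X, list the open sets U ∈ τ with x ∈ U, then check whether U ∩ (A ∖ {x}) ≠ ∅ for every such U.
  x = 76: open {76} ∋ x has {76} ∩ (A ∖ {76}) = ∅, so x is NOT a limit point.
  x = 77: opens ∋ x are {76, 77, 79}, {76, 77, 78, 79}, {76, 77, 78, 79, 80}; each meets A ∖ {77}, so x IS a limit point.
  x = 78: open {78} ∋ x has {78} ∩ (A ∖ {78}) = ∅, so x is NOT a limit point.
  x = 79: opens ∋ x are {76, 77, 79}, {76, 77, 78, 79}, {76, 77, 78, 79, 80}; each meets A ∖ {79}, so x IS a limit point.
  x = 80: opens ∋ x are {76, 77, 78, 79, 80}; each meets A ∖ {80}, so x IS a limit point.
Collecting: A' = {77, 79, 80}.


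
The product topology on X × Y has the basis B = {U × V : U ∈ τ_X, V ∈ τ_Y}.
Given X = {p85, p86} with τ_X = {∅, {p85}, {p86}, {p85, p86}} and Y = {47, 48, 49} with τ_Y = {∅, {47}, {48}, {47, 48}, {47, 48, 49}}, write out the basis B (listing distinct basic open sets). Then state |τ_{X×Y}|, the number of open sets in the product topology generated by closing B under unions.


Basis B = {∅ × ∅, {p85} × {47}, {p85} × {48}, {p86} × {47}, {p86} × {48}, {p85} × {47, 48}, {p85, p86} × {47}, {p85, p86} × {48}, {p86} × {47, 48}, {p85} × {47, 48, 49}, {p86} × {47, 48, 49}, {p85, p86} × {47, 48}, {p85, p86} × {47, 48, 49}}; |τ_{X×Y}| = 25.

Enumerate products U × V with U ∈ τ_X, V ∈ τ_Y (deduplicated):
  ∅ × ∅ = {} (∅)
  {p85} × {47} = {(p85,47)}
  {p85} × {48} = {(p85,48)}
  {p86} × {47} = {(p86,47)}
  {p86} × {48} = {(p86,48)}
  {p85} × {47, 48} = {(p85,47), (p85,48)}
  {p85, p86} × {47} = {(p85,47), (p86,47)}
  {p85, p86} × {48} = {(p85,48), (p86,48)}
  {p86} × {47, 48} = {(p86,47), (p86,48)}
  {p85} × {47, 48, 49} = {(p85,47), (p85,48), (p85,49)}
  {p86} × {47, 48, 49} = {(p86,47), (p86,48), (p86,49)}
  {p85, p86} × {47, 48} = {(p85,47), (p85,48), (p86,47), (p86,48)}
  {p85, p86} × {47, 48, 49} = {(p85,47), (p85,48), (p85,49), (p86,47), (p86,48), (p86,49)}
These 13 distinct sets form the basis B.
Close under arbitrary unions to get τ_{X×Y}; counting gives |τ_{X×Y}| = 25.


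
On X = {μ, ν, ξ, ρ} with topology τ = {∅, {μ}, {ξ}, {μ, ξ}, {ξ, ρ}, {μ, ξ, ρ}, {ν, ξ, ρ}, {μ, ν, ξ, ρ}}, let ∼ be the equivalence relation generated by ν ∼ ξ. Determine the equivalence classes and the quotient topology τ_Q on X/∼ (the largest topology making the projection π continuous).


X/∼ = {[μ], [ν=ξ], [ρ]}; |τ_Q| = 4.

Equivalence classes: [μ], [ν=ξ], [ρ].
Quotient map π: X → X/∼ sends μ ↦ [μ], ν ↦ [ν=ξ], ξ ↦ [ν=ξ], ρ ↦ [ρ].
For each subset V ⊆ X/∼, compute π^{-1}(V) ⊆ X and check whether π^{-1}(V) ∈ τ. V is open in τ_Q iff π^{-1}(V) ∈ τ.
  V = {}: π^{-1}(V) = ∅ ∈ τ ✓.
  V = {[μ]}: π^{-1}(V) = {μ} ∈ τ ✓.
  V = {[ν=ξ]}: π^{-1}(V) = {ν, ξ} ∉ τ ✗.
  V = {[μ], [ν=ξ]}: π^{-1}(V) = {μ, ν, ξ} ∉ τ ✗.
  V = {[ρ]}: π^{-1}(V) = {ρ} ∉ τ ✗.
  V = {[μ], [ρ]}: π^{-1}(V) = {μ, ρ} ∉ τ ✗.
  V = {[ν=ξ], [ρ]}: π^{-1}(V) = {ν, ξ, ρ} ∈ τ ✓.
  V = {[μ], [ν=ξ], [ρ]}: π^{-1}(V) = {μ, ν, ξ, ρ} ∈ τ ✓.
Open sets in the quotient: τ_Q = {{}, {[μ]}, {[ν=ξ], [ρ]}, {[μ], [ν=ξ], [ρ]}} (4 elements).


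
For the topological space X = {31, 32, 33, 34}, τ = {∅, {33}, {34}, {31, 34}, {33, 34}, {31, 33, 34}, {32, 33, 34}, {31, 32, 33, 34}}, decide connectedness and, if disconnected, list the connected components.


(X, τ) is connected.

Find clopen sets (U ∈ τ with X ∖ U ∈ τ):
  U = ∅, X ∖ U = {31, 32, 33, 34} — both open, so U is clopen.
  U = {31, 32, 33, 34}, X ∖ U = ∅ — both open, so U is clopen.
Only trivial clopens (∅ and X) exist, so (X, τ) is connected.
Compute connected components by grouping points that agree on all clopens:
  component: {31, 32, 33, 34}


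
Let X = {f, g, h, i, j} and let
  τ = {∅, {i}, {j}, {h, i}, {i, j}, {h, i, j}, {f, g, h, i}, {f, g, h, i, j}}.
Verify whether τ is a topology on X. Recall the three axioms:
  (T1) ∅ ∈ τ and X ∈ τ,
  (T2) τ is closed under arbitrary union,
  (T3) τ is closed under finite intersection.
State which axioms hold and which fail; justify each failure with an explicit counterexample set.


τ IS a topology on X.

Axiom (T1): ∅ ∈ τ? Yes; X ∈ τ? Yes.
Axiom (T2/T3): check pairwise unions and intersections of members of τ.
All pairwise intersections and unions checked — each lies in τ. Therefore τ satisfies (T1), (T2), (T3): it IS a topology on X.


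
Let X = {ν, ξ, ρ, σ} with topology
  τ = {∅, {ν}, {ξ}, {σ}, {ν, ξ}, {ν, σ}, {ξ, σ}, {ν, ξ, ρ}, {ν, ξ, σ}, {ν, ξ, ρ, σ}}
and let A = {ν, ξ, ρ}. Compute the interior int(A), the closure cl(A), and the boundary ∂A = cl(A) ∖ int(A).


int(A) = {ν, ξ, ρ}, cl(A) = {ν, ξ, ρ}, ∂A = ∅.

Closed sets in (X, τ) are complements of opens:
  closed(X, τ) = {∅, {ρ}, {σ}, {ν, ρ}, {ξ, ρ}, {ρ, σ}, {ν, ξ, ρ}, {ν, ρ, σ}, {ξ, ρ, σ}, {ν, ξ, ρ, σ}}.
int(A) = ⋃ {U ∈ τ : U ⊆ A}. Opens contained in A: ∅, {ν}, {ξ}, {ν, ξ}, {ν, ξ, ρ}.
Taking the union of these: int(A) = {ν, ξ, ρ}.
cl(A) = ⋂ {C closed : A ⊆ C}. Closed sets containing A: {ν, ξ, ρ}, {ν, ξ, ρ, σ}.
Intersecting these: cl(A) = {ν, ξ, ρ}.
∂A = cl(A) ∖ int(A) = {ν, ξ, ρ} ∖ {ν, ξ, ρ} = ∅.


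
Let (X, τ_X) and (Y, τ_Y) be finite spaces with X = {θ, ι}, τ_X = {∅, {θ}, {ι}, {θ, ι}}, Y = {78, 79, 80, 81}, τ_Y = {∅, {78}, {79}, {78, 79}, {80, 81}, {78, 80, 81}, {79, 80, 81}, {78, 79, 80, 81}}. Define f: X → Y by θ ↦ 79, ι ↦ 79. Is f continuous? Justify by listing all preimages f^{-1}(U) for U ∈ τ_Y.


f IS continuous.

Compute f^{-1}(U) for each U ∈ τ_Y:
  U = ∅: f^{-1}(U) = ∅ ∈ τ_X ✓.
  U = {78}: f^{-1}(U) = ∅ ∈ τ_X ✓.
  U = {79}: f^{-1}(U) = {θ, ι} ∈ τ_X ✓.
  U = {78, 79}: f^{-1}(U) = {θ, ι} ∈ τ_X ✓.
  U = {80, 81}: f^{-1}(U) = ∅ ∈ τ_X ✓.
  U = {78, 80, 81}: f^{-1}(U) = ∅ ∈ τ_X ✓.
  U = {79, 80, 81}: f^{-1}(U) = {θ, ι} ∈ τ_X ✓.
  U = {78, 79, 80, 81}: f^{-1}(U) = {θ, ι} ∈ τ_X ✓.
Every preimage lies in τ_X, so f IS continuous.


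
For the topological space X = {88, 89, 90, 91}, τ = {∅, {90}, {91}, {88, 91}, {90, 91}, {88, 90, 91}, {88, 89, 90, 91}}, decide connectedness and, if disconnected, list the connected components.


(X, τ) is connected.

Find clopen sets (U ∈ τ with X ∖ U ∈ τ):
  U = ∅, X ∖ U = {88, 89, 90, 91} — both open, so U is clopen.
  U = {88, 89, 90, 91}, X ∖ U = ∅ — both open, so U is clopen.
Only trivial clopens (∅ and X) exist, so (X, τ) is connected.
Compute connected components by grouping points that agree on all clopens:
  component: {88, 89, 90, 91}


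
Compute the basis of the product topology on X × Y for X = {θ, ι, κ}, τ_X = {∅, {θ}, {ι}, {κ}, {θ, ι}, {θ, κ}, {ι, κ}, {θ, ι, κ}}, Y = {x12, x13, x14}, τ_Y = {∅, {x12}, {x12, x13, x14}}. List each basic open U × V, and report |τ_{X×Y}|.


Basis B = {∅ × ∅, {θ} × {x12}, {ι} × {x12}, {κ} × {x12}, {θ, ι} × {x12}, {θ, κ} × {x12}, {ι, κ} × {x12}, {θ} × {x12, x13, x14}, {θ, ι, κ} × {x12}, {ι} × {x12, x13, x14}, {κ} × {x12, x13, x14}, {θ, ι} × {x12, x13, x14}, {θ, κ} × {x12, x13, x14}, {ι, κ} × {x12, x13, x14}, {θ, ι, κ} × {x12, x13, x14}}; |τ_{X×Y}| = 27.

Enumerate products U × V with U ∈ τ_X, V ∈ τ_Y (deduplicated):
  ∅ × ∅ = {} (∅)
  {θ} × {x12} = {(θ,x12)}
  {ι} × {x12} = {(ι,x12)}
  {κ} × {x12} = {(κ,x12)}
  {θ, ι} × {x12} = {(θ,x12), (ι,x12)}
  {θ, κ} × {x12} = {(θ,x12), (κ,x12)}
  {ι, κ} × {x12} = {(ι,x12), (κ,x12)}
  {θ} × {x12, x13, x14} = {(θ,x12), (θ,x13), (θ,x14)}
  {θ, ι, κ} × {x12} = {(θ,x12), (ι,x12), (κ,x12)}
  {ι} × {x12, x13, x14} = {(ι,x12), (ι,x13), (ι,x14)}
  {κ} × {x12, x13, x14} = {(κ,x12), (κ,x13), (κ,x14)}
  {θ, ι} × {x12, x13, x14} = {(θ,x12), (θ,x13), (θ,x14), (ι,x12), (ι,x13), (ι,x14)}
  {θ, κ} × {x12, x13, x14} = {(θ,x12), (θ,x13), (θ,x14), (κ,x12), (κ,x13), (κ,x14)}
  {ι, κ} × {x12, x13, x14} = {(ι,x12), (ι,x13), (ι,x14), (κ,x12), (κ,x13), (κ,x14)}
  {θ, ι, κ} × {x12, x13, x14} = {(θ,x12), (θ,x13), (θ,x14), (ι,x12), (ι,x13), (ι,x14), (κ,x12), (κ,x13), (κ,x14)}
These 15 distinct sets form the basis B.
Close under arbitrary unions to get τ_{X×Y}; counting gives |τ_{X×Y}| = 27.


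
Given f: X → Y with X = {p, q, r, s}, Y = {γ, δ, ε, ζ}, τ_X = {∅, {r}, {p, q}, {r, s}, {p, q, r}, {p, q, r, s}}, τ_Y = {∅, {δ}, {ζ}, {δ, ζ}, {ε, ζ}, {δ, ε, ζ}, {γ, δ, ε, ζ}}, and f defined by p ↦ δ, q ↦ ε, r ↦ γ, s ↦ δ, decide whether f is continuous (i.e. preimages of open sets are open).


f is NOT continuous.

Compute f^{-1}(U) for each U ∈ τ_Y:
  U = ∅: f^{-1}(U) = ∅ ∈ τ_X ✓.
  U = {δ}: f^{-1}(U) = {p, s} ∉ τ_X ✗.
  U = {ζ}: f^{-1}(U) = ∅ ∈ τ_X ✓.
  U = {δ, ζ}: f^{-1}(U) = {p, s} ∉ τ_X ✗.
  U = {ε, ζ}: f^{-1}(U) = {q} ∉ τ_X ✗.
  U = {δ, ε, ζ}: f^{-1}(U) = {p, q, s} ∉ τ_X ✗.
  U = {γ, δ, ε, ζ}: f^{-1}(U) = {p, q, r, s} ∈ τ_X ✓.
Found U = {δ} with f^{-1}(U) = {p, s} not in τ_X. Therefore f is NOT continuous.


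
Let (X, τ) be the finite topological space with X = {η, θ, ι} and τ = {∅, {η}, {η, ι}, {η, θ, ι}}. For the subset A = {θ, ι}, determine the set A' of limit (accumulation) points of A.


A' = {θ}

For each x ∈ X, list the open sets U ∈ τ with x ∈ U, then check whether U ∩ (A ∖ {x}) ≠ ∅ for every such U.
  x = η: open {η} ∋ x has {η} ∩ (A ∖ {η}) = ∅, so x is NOT a limit point.
  x = θ: opens ∋ x are {η, θ, ι}; each meets A ∖ {θ}, so x IS a limit point.
  x = ι: open {η, ι} ∋ x has {η, ι} ∩ (A ∖ {ι}) = ∅, so x is NOT a limit point.
Collecting: A' = {θ}.


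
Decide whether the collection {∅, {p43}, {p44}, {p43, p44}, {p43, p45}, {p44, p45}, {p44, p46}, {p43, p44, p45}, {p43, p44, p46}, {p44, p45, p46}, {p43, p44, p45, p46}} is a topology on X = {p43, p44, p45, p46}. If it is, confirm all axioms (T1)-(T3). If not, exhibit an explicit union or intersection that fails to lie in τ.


τ is NOT a topology on X.

Axiom (T1): ∅ ∈ τ? Yes; X ∈ τ? Yes.
Axiom (T2/T3): check pairwise unions and intersections of members of τ.
Counterexample for (T3): {p43, p45} ∩ {p44, p45} = {p45} ∉ τ. Therefore τ is NOT a topology.


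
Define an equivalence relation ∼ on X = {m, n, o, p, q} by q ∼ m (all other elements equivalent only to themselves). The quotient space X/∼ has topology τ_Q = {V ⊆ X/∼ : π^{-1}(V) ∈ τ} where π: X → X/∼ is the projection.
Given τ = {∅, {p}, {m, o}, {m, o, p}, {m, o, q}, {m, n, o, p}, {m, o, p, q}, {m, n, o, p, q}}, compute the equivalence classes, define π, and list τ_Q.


X/∼ = {[m=q], [n], [o], [p]}; |τ_Q| = 5.

Equivalence classes: [m=q], [n], [o], [p].
Quotient map π: X → X/∼ sends m ↦ [m=q], n ↦ [n], o ↦ [o], p ↦ [p], q ↦ [m=q].
For each subset V ⊆ X/∼, compute π^{-1}(V) ⊆ X and check whether π^{-1}(V) ∈ τ. V is open in τ_Q iff π^{-1}(V) ∈ τ.
  V = {}: π^{-1}(V) = ∅ ∈ τ ✓.
  V = {[m=q]}: π^{-1}(V) = {m, q} ∉ τ ✗.
  V = {[n]}: π^{-1}(V) = {n} ∉ τ ✗.
  V = {[m=q], [n]}: π^{-1}(V) = {m, n, q} ∉ τ ✗.
  V = {[o]}: π^{-1}(V) = {o} ∉ τ ✗.
  V = {[m=q], [o]}: π^{-1}(V) = {m, o, q} ∈ τ ✓.
  V = {[n], [o]}: π^{-1}(V) = {n, o} ∉ τ ✗.
  V = {[m=q], [n], [o]}: π^{-1}(V) = {m, n, o, q} ∉ τ ✗.
  V = {[p]}: π^{-1}(V) = {p} ∈ τ ✓.
  V = {[m=q], [p]}: π^{-1}(V) = {m, p, q} ∉ τ ✗.
  V = {[n], [p]}: π^{-1}(V) = {n, p} ∉ τ ✗.
  V = {[m=q], [n], [p]}: π^{-1}(V) = {m, n, p, q} ∉ τ ✗.
  V = {[o], [p]}: π^{-1}(V) = {o, p} ∉ τ ✗.
  V = {[m=q], [o], [p]}: π^{-1}(V) = {m, o, p, q} ∈ τ ✓.
  V = {[n], [o], [p]}: π^{-1}(V) = {n, o, p} ∉ τ ✗.
  V = {[m=q], [n], [o], [p]}: π^{-1}(V) = {m, n, o, p, q} ∈ τ ✓.
Open sets in the quotient: τ_Q = {{}, {[m=q], [o]}, {[p]}, {[m=q], [o], [p]}, {[m=q], [n], [o], [p]}} (5 elements).


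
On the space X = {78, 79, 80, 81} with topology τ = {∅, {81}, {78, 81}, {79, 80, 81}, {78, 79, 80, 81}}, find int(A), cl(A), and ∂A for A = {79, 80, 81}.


int(A) = {79, 80, 81}, cl(A) = {78, 79, 80, 81}, ∂A = {78}.

Closed sets in (X, τ) are complements of opens:
  closed(X, τ) = {∅, {78}, {79, 80}, {78, 79, 80}, {78, 79, 80, 81}}.
int(A) = ⋃ {U ∈ τ : U ⊆ A}. Opens contained in A: ∅, {81}, {79, 80, 81}.
Taking the union of these: int(A) = {79, 80, 81}.
cl(A) = ⋂ {C closed : A ⊆ C}. Closed sets containing A: {78, 79, 80, 81}.
Intersecting these: cl(A) = {78, 79, 80, 81}.
∂A = cl(A) ∖ int(A) = {78, 79, 80, 81} ∖ {79, 80, 81} = {78}.


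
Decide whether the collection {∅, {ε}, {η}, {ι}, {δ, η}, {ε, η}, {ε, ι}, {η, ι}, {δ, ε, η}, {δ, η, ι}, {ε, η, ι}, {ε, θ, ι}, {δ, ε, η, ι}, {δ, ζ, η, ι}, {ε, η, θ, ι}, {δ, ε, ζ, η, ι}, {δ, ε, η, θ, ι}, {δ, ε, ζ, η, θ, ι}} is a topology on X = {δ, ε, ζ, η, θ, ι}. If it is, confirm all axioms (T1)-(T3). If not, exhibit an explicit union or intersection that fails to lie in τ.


τ IS a topology on X.

Axiom (T1): ∅ ∈ τ? Yes; X ∈ τ? Yes.
Axiom (T2/T3): check pairwise unions and intersections of members of τ.
All pairwise intersections and unions checked — each lies in τ. Therefore τ satisfies (T1), (T2), (T3): it IS a topology on X.
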